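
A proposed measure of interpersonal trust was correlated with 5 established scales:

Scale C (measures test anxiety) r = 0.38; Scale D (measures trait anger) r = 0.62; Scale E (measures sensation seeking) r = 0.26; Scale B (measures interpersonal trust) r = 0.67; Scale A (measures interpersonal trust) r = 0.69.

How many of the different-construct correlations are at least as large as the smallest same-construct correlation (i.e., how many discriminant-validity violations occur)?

Convergent (same construct = interpersonal trust): Scale B, Scale A.
Smallest convergent = 0.67. Discriminant values: 0.38, 0.62, 0.26; count ≥ 0.67 → 0.

0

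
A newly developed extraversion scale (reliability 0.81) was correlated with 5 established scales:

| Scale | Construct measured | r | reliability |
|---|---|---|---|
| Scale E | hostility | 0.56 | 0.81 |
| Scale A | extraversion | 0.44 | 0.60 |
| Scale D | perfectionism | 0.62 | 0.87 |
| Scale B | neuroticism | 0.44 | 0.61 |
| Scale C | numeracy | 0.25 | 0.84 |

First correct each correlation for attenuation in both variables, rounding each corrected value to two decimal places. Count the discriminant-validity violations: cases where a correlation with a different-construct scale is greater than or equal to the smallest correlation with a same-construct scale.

Disattenuated r (r / √(r_scale · r_new)):
  Scale E (disc): 0.56 / √(0.81·0.81) = 0.69
  Scale A (conv): 0.44 / √(0.60·0.81) = 0.63
  Scale D (disc): 0.62 / √(0.87·0.81) = 0.74
  Scale B (disc): 0.44 / √(0.61·0.81) = 0.63
  Scale C (disc): 0.25 / √(0.84·0.81) = 0.30
Smallest convergent = 0.63. Discriminant values: 0.69, 0.74, 0.63, 0.30; count ≥ 0.63 → 3.

3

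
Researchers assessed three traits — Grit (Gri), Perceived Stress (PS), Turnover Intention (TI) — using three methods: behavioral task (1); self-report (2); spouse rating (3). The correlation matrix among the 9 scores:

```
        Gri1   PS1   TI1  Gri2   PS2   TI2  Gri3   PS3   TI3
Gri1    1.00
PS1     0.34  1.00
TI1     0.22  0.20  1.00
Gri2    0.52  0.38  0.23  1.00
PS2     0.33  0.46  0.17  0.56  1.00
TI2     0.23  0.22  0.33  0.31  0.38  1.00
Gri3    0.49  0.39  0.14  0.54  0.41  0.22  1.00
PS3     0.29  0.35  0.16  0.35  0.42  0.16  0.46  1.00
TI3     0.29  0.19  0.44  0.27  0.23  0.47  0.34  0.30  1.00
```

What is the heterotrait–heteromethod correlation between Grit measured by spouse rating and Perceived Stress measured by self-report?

Different traits and methods: r(Gri3, PS2) = 0.41.

0.41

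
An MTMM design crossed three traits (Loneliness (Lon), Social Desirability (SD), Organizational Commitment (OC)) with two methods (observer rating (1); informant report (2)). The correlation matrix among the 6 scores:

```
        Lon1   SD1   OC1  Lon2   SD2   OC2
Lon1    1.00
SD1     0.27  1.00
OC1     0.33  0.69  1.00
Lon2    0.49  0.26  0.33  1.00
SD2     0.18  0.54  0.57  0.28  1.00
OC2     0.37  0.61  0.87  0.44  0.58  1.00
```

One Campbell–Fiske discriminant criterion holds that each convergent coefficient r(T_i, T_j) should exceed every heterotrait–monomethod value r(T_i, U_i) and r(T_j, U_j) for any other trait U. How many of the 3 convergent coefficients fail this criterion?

1

Checking each validity diagonal entry against its comparison values:
Lon (methods 1·2): 0.49 vs {0.27, 0.28, 0.33, 0.44} → pass.
SD (methods 1·2): 0.54 vs {0.27, 0.28, 0.69, 0.58} → fail.
OC (methods 1·2): 0.87 vs {0.33, 0.44, 0.69, 0.58} → pass.
1 of 3 fail.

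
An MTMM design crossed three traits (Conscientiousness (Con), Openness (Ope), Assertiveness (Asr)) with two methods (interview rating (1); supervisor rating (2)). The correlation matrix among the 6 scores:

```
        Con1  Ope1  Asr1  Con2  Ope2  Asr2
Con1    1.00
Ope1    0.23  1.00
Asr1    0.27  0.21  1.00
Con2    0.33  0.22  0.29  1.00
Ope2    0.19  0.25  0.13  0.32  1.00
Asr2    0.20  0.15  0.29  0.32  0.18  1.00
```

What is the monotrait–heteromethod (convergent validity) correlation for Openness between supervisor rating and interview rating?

Same trait (Ope), different methods: r(Ope2, Ope1) = 0.25.

0.25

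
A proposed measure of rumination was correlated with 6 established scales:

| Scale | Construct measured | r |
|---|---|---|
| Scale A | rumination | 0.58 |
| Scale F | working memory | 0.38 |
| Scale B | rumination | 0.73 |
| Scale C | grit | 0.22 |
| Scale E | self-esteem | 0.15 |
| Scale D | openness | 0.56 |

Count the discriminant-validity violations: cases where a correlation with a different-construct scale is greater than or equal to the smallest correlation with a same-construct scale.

Convergent (same construct = rumination): Scale A, Scale B.
Smallest convergent = 0.58. Discriminant values: 0.38, 0.22, 0.15, 0.56; count ≥ 0.58 → 0.

0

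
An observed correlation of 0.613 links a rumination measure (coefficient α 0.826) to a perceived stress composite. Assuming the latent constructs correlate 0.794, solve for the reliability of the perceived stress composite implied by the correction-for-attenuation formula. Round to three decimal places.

0.722

r_true = r_obs / √(r_xx · r_yy) ⇒ 0.794 = 0.613 / √(0.826 · r_yy).
√(0.826 · r_yy) = 0.613 / 0.794 = 0.7720; 0.826 · r_yy = 0.5960; r_yy = 0.5960 / 0.826 ≈ 0.722.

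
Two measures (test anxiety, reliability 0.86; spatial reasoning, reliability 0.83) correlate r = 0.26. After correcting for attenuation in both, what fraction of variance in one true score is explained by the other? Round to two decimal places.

0.09

Disattenuated r = 0.26 / √(0.86 × 0.83) = 0.26 / 0.8449 = 0.3077.
Shared true-score variance = 0.3077² = 0.0947 ≈ 0.09.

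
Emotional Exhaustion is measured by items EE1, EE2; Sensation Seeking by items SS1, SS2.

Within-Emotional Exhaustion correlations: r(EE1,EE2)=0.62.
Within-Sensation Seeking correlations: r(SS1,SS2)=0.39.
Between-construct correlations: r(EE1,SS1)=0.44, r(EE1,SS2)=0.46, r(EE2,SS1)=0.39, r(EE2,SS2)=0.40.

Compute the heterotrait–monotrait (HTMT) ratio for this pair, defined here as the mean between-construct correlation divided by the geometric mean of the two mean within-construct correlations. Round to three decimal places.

Between-construct mean = 1.69/4 = 0.4225.
Mean within-EE = 0.62/1 = 0.6200; mean within-SS = 0.39/1 = 0.3900.
Geometric mean = √(0.6200 × 0.3900) = 0.4917.
HTMT = 0.4225 / 0.4917 = 0.859.

0.859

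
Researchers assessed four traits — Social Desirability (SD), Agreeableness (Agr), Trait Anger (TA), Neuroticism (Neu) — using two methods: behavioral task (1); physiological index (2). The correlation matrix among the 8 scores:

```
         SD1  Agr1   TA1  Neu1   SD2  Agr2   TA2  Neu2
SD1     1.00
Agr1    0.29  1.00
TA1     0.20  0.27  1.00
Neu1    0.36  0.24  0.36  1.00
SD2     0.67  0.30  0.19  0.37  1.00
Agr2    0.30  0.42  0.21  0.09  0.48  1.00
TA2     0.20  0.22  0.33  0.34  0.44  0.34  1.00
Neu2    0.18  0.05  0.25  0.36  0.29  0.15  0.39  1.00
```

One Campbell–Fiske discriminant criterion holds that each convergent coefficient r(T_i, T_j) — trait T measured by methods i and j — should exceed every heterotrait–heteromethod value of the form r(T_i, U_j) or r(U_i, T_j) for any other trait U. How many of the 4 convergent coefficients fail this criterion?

Each convergent coefficient versus the relevant comparison correlations:
SD (methods 1·2): 0.67 vs {0.30, 0.30, 0.20, 0.19, 0.18, 0.37} → pass.
Agr (methods 1·2): 0.42 vs {0.30, 0.30, 0.22, 0.21, 0.05, 0.09} → pass.
TA (methods 1·2): 0.33 vs {0.19, 0.20, 0.21, 0.22, 0.25, 0.34} → fail.
Neu (methods 1·2): 0.36 vs {0.37, 0.18, 0.09, 0.05, 0.34, 0.25} → fail.
2 of 4 fail.

2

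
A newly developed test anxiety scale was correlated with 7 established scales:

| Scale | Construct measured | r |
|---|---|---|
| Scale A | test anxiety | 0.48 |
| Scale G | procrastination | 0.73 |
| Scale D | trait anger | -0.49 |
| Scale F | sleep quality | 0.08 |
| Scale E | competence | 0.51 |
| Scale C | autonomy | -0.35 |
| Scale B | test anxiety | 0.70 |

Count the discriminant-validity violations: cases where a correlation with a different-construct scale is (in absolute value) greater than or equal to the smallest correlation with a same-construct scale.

3

Convergent (same construct = test anxiety): Scale A, Scale B.
Smallest convergent = 0.48. Discriminant |r|: 0.73, 0.49, 0.08, 0.51, 0.35; count ≥ 0.48 → 3.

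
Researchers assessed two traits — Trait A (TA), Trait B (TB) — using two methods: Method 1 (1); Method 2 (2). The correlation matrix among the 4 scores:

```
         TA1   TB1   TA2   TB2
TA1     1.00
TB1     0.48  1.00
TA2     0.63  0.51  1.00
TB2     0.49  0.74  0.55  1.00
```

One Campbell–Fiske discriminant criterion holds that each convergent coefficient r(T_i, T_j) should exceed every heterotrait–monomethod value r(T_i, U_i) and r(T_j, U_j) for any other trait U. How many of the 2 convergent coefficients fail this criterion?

0

Convergent coefficients and their comparison sets:
TA (methods 1·2): 0.63 vs {0.48, 0.55} → pass.
TB (methods 1·2): 0.74 vs {0.48, 0.55} → pass.
0 of 2 fail.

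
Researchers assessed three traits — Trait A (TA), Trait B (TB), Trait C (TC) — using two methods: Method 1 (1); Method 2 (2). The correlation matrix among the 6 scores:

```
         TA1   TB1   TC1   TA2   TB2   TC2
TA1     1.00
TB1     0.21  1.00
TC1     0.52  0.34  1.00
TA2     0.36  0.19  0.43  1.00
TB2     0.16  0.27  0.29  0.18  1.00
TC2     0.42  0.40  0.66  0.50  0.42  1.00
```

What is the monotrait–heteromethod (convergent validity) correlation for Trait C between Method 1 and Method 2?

Same trait (TC), different methods: r(TC1, TC2) = 0.66.

0.66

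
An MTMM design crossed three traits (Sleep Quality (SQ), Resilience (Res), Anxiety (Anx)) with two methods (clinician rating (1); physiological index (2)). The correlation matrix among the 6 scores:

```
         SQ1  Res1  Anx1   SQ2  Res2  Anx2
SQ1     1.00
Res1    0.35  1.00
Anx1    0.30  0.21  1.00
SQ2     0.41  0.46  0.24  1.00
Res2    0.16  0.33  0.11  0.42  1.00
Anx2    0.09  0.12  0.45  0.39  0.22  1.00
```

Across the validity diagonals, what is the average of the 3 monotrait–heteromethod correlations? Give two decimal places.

0.40

Convergent values: 0.41, 0.33, 0.45; mean = 1.19/3 = 0.40.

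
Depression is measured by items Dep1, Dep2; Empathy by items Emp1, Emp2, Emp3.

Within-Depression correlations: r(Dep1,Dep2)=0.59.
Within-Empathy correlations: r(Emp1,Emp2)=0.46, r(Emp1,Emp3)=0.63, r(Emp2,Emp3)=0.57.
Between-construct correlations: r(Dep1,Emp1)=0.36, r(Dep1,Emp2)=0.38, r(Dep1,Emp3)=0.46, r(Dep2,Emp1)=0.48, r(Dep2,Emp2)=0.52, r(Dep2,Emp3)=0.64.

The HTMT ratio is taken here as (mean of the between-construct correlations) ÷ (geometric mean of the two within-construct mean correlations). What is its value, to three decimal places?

0.828

Mean heterotrait r = 2.84/6 = 0.4733.
Mean within-Dep = 0.59/1 = 0.5900; mean within-Emp = 1.66/3 = 0.5533.
Geometric mean = √(0.5900 × 0.5533) = 0.5714.
HTMT = 0.4733 / 0.5714 = 0.828.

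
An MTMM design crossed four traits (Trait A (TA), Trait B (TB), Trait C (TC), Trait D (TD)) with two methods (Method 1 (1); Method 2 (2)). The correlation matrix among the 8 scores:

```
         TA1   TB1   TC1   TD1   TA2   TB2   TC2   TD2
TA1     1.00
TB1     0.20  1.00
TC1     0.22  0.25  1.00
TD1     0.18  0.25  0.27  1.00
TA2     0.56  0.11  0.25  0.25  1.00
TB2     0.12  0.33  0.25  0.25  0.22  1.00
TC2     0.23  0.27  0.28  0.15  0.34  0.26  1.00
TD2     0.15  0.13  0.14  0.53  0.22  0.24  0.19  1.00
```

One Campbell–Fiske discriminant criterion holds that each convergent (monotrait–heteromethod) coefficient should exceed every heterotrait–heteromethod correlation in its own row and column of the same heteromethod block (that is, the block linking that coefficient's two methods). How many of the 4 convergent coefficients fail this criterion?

Convergent coefficients and their comparison sets:
TA (methods 1·2): 0.56 vs {0.12, 0.11, 0.23, 0.25, 0.15, 0.25} → pass.
TB (methods 1·2): 0.33 vs {0.11, 0.12, 0.27, 0.25, 0.13, 0.25} → pass.
TC (methods 1·2): 0.28 vs {0.25, 0.23, 0.25, 0.27, 0.14, 0.15} → pass.
TD (methods 1·2): 0.53 vs {0.25, 0.15, 0.25, 0.13, 0.15, 0.14} → pass.
0 of 4 fail.

0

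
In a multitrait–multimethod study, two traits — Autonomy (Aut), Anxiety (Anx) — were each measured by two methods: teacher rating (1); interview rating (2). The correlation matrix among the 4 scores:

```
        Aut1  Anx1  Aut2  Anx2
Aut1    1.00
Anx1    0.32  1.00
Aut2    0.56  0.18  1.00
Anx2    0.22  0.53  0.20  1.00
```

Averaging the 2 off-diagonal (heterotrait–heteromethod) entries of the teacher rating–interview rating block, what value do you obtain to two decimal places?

0.20

HTHM values (method 1 × method 2): 0.22, 0.18; mean = 0.40/2 = 0.20.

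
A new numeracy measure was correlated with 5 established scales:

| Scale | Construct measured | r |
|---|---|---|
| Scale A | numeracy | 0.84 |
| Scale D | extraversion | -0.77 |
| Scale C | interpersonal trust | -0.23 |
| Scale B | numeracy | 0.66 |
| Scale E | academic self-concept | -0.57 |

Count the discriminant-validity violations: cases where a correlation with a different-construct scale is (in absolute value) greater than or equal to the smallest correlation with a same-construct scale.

Convergent (same construct = numeracy): Scale A, Scale B.
Smallest convergent = 0.66. Discriminant |r|: 0.77, 0.23, 0.57; count ≥ 0.66 → 1.

1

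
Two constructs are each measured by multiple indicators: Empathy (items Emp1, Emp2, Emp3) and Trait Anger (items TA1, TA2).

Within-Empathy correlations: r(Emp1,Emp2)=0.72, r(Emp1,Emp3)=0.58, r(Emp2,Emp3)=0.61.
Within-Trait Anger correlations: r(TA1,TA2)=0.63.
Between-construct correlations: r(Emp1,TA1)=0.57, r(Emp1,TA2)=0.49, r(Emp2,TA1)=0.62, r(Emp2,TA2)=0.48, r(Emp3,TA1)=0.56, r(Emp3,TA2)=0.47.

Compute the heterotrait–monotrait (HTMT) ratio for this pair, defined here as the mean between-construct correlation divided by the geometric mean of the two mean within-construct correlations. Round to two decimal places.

0.84

Mean heterotrait r = 3.19/6 = 0.5317.
Mean within-Emp = 1.91/3 = 0.6367; mean within-TA = 0.63/1 = 0.6300.
Geometric mean = √(0.6367 × 0.6300) = 0.6333.
HTMT = 0.5317 / 0.6333 = 0.84.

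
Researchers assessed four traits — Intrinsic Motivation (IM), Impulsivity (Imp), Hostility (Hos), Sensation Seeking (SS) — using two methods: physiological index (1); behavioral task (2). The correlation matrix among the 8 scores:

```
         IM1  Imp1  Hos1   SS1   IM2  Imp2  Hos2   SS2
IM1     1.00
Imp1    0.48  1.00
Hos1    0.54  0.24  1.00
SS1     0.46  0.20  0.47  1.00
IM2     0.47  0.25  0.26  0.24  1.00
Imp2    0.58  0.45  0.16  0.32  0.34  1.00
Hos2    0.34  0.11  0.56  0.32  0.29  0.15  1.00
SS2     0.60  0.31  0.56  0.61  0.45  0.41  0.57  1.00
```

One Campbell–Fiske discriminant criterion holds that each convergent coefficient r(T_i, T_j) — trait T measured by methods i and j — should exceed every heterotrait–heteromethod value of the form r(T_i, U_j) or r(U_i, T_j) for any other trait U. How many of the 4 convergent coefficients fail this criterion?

3

Convergent coefficients and their comparison sets:
IM (methods 1·2): 0.47 vs {0.58, 0.25, 0.34, 0.26, 0.60, 0.24} → fail.
Imp (methods 1·2): 0.45 vs {0.25, 0.58, 0.11, 0.16, 0.31, 0.32} → fail.
Hos (methods 1·2): 0.56 vs {0.26, 0.34, 0.16, 0.11, 0.56, 0.32} → fail.
SS (methods 1·2): 0.61 vs {0.24, 0.60, 0.32, 0.31, 0.32, 0.56} → pass.
3 of 4 fail.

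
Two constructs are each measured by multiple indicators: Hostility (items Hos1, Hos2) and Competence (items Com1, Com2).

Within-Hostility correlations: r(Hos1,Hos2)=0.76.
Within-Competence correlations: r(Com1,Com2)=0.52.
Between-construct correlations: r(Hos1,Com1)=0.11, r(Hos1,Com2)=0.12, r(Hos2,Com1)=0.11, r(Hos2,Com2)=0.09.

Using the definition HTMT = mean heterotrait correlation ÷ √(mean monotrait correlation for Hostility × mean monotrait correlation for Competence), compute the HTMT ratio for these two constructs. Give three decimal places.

0.171

Between-construct mean = 0.43/4 = 0.1075.
Mean within-Hos = 0.76/1 = 0.7600; mean within-Com = 0.52/1 = 0.5200.
Geometric mean = √(0.7600 × 0.5200) = 0.6286.
HTMT = 0.1075 / 0.6286 = 0.171.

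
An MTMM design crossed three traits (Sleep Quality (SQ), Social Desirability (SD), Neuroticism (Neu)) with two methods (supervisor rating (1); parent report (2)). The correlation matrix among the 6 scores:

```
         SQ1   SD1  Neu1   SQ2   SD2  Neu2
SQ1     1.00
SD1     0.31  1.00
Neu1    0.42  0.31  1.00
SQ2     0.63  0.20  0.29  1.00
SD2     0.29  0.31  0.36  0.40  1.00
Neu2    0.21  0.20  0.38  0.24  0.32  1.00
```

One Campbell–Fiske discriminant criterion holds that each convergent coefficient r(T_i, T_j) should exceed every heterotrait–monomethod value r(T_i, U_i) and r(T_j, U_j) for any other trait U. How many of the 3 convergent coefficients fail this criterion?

2

Convergent coefficients and their comparison sets:
SQ (methods 1·2): 0.63 vs {0.31, 0.40, 0.42, 0.24} → pass.
SD (methods 1·2): 0.31 vs {0.31, 0.40, 0.31, 0.32} → fail.
Neu (methods 1·2): 0.38 vs {0.42, 0.24, 0.31, 0.32} → fail.
2 of 3 fail.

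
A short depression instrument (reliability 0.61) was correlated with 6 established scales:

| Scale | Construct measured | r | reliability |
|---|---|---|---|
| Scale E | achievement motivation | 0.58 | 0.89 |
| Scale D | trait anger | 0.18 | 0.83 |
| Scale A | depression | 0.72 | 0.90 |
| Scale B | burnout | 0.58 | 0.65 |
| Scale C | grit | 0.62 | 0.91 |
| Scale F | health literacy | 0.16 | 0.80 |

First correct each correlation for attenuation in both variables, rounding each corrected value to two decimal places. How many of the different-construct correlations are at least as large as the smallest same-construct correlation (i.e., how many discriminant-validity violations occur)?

0

Disattenuated r (r / √(r_scale · r_new)):
  Scale E (disc): 0.58 / √(0.89·0.61) = 0.79
  Scale D (disc): 0.18 / √(0.83·0.61) = 0.25
  Scale A (conv): 0.72 / √(0.90·0.61) = 0.97
  Scale B (disc): 0.58 / √(0.65·0.61) = 0.92
  Scale C (disc): 0.62 / √(0.91·0.61) = 0.83
  Scale F (disc): 0.16 / √(0.80·0.61) = 0.23
Smallest convergent = 0.97. Discriminant values: 0.79, 0.25, 0.92, 0.83, 0.23; count ≥ 0.97 → 0.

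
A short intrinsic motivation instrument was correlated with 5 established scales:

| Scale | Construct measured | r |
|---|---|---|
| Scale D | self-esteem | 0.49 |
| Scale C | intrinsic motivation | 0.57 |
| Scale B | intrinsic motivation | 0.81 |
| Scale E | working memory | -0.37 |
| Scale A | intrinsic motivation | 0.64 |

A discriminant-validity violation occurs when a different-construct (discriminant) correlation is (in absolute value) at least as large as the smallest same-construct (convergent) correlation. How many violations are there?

Convergent (same construct = intrinsic motivation): Scale C, Scale B, Scale A.
Smallest convergent = 0.57. Discriminant |r|: 0.49, 0.37; count ≥ 0.57 → 0.

0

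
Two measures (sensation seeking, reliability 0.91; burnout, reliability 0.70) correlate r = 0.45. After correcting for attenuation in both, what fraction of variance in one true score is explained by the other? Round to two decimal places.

Disattenuated r = 0.45 / √(0.91 × 0.70) = 0.45 / 0.7981 = 0.5638.
Shared true-score variance = 0.5638² = 0.3179 ≈ 0.32.

0.32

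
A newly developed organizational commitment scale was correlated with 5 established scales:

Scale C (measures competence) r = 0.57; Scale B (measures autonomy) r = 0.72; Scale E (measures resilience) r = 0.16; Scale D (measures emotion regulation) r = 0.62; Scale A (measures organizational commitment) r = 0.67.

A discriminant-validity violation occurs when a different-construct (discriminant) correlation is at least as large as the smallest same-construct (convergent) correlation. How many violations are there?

Convergent (same construct = organizational commitment): Scale A.
Smallest convergent = 0.67. Discriminant values: 0.57, 0.72, 0.16, 0.62; count ≥ 0.67 → 1.

1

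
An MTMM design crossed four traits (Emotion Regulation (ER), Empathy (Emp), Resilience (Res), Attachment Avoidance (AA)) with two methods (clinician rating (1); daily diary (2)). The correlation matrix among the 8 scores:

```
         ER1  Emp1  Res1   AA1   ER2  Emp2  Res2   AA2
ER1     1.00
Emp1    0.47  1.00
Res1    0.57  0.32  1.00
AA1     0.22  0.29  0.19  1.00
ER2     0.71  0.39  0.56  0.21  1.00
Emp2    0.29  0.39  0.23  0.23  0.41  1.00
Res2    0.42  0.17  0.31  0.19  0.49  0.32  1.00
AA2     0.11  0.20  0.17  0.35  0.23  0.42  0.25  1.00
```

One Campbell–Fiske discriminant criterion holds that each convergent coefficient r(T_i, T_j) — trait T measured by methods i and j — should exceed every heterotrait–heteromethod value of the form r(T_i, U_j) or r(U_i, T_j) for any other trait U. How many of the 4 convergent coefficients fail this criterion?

Checking each validity diagonal entry against its comparison values:
ER (methods 1·2): 0.71 vs {0.29, 0.39, 0.42, 0.56, 0.11, 0.21} → pass.
Emp (methods 1·2): 0.39 vs {0.39, 0.29, 0.17, 0.23, 0.20, 0.23} → fail.
Res (methods 1·2): 0.31 vs {0.56, 0.42, 0.23, 0.17, 0.17, 0.19} → fail.
AA (methods 1·2): 0.35 vs {0.21, 0.11, 0.23, 0.20, 0.19, 0.17} → pass.
2 of 4 fail.

2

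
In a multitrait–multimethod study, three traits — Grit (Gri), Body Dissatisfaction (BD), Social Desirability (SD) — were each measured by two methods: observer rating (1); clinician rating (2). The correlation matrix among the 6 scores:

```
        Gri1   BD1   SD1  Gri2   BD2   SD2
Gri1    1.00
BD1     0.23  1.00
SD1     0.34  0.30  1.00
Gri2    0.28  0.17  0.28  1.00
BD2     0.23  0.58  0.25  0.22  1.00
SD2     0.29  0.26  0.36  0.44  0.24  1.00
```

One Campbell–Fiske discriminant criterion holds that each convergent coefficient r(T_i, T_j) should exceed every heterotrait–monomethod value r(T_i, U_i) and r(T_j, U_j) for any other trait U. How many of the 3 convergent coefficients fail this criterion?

Each convergent coefficient versus the relevant comparison correlations:
Gri (methods 1·2): 0.28 vs {0.23, 0.22, 0.34, 0.44} → fail.
BD (methods 1·2): 0.58 vs {0.23, 0.22, 0.30, 0.24} → pass.
SD (methods 1·2): 0.36 vs {0.34, 0.44, 0.30, 0.24} → fail.
2 of 3 fail.

2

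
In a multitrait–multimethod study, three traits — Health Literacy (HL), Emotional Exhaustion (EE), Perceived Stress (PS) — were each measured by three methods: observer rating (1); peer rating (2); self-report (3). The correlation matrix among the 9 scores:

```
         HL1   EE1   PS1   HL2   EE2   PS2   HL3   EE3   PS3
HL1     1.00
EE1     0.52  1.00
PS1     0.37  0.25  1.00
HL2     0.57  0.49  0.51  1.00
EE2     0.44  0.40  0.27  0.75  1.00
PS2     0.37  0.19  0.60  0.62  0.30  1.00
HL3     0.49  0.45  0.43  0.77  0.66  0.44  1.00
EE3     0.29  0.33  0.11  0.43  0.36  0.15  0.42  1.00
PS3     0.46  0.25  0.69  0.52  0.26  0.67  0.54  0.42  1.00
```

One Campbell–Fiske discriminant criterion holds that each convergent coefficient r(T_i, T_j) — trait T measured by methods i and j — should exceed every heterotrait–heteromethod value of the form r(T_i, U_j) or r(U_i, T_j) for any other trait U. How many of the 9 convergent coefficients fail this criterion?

3

Each convergent coefficient versus the relevant comparison correlations:
HL (methods 1·2): 0.57 vs {0.44, 0.49, 0.37, 0.51} → pass.
HL (methods 1·3): 0.49 vs {0.29, 0.45, 0.46, 0.43} → pass.
HL (methods 2·3): 0.77 vs {0.43, 0.66, 0.52, 0.44} → pass.
EE (methods 1·2): 0.40 vs {0.49, 0.44, 0.19, 0.27} → fail.
EE (methods 1·3): 0.33 vs {0.45, 0.29, 0.25, 0.11} → fail.
EE (methods 2·3): 0.36 vs {0.66, 0.43, 0.26, 0.15} → fail.
PS (methods 1·2): 0.60 vs {0.51, 0.37, 0.27, 0.19} → pass.
PS (methods 1·3): 0.69 vs {0.43, 0.46, 0.11, 0.25} → pass.
PS (methods 2·3): 0.67 vs {0.44, 0.52, 0.15, 0.26} → pass.
3 of 9 fail.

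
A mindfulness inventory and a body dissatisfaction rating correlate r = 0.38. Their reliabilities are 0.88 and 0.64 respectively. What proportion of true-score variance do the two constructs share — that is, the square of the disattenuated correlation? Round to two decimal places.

0.26

Disattenuated r = 0.38 / √(0.88 × 0.64) = 0.38 / 0.7505 = 0.5063.
Shared true-score variance = 0.5063² = 0.2563 ≈ 0.26.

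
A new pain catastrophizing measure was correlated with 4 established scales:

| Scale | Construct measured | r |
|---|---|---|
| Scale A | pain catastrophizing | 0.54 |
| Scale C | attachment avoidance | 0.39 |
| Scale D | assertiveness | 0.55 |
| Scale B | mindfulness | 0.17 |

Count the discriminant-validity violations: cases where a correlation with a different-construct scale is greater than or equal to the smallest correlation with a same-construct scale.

1

Convergent (same construct = pain catastrophizing): Scale A.
Smallest convergent = 0.54. Discriminant values: 0.39, 0.55, 0.17; count ≥ 0.54 → 1.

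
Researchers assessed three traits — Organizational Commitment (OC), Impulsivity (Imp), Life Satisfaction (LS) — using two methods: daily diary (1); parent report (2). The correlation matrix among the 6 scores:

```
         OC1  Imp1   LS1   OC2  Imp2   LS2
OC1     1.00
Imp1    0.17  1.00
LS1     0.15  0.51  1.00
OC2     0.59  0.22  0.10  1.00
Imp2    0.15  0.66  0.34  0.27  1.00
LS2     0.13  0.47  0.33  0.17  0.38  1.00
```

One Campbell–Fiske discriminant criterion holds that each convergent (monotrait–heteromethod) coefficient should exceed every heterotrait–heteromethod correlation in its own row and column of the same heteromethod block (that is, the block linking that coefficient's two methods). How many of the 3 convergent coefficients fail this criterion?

1

Convergent coefficients and their comparison sets:
OC (methods 1·2): 0.59 vs {0.15, 0.22, 0.13, 0.10} → pass.
Imp (methods 1·2): 0.66 vs {0.22, 0.15, 0.47, 0.34} → pass.
LS (methods 1·2): 0.33 vs {0.10, 0.13, 0.34, 0.47} → fail.
1 of 3 fail.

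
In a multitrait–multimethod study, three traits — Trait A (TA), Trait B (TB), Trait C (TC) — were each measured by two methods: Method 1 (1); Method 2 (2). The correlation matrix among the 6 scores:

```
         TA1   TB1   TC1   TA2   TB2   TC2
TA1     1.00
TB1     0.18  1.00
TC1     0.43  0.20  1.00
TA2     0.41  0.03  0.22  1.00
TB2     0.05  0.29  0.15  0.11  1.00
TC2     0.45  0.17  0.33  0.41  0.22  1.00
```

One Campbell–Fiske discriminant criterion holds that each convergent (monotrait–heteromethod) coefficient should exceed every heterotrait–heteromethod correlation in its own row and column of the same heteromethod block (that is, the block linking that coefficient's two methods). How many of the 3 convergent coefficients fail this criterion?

2

Each convergent coefficient versus the relevant comparison correlations:
TA (methods 1·2): 0.41 vs {0.05, 0.03, 0.45, 0.22} → fail.
TB (methods 1·2): 0.29 vs {0.03, 0.05, 0.17, 0.15} → pass.
TC (methods 1·2): 0.33 vs {0.22, 0.45, 0.15, 0.17} → fail.
2 of 3 fail.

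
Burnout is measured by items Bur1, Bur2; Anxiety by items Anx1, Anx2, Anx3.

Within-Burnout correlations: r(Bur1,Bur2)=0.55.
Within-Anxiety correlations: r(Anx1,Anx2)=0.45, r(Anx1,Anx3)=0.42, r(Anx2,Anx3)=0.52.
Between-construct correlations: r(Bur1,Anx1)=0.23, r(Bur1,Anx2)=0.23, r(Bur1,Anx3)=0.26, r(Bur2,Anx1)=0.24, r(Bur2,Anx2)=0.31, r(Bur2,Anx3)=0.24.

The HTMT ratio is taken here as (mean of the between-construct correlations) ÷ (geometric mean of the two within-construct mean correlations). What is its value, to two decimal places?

Mean heterotrait r = 1.51/6 = 0.2517.
Mean within-Bur = 0.55/1 = 0.5500; mean within-Anx = 1.39/3 = 0.4633.
Geometric mean = √(0.5500 × 0.4633) = 0.5048.
HTMT = 0.2517 / 0.5048 = 0.50.

0.50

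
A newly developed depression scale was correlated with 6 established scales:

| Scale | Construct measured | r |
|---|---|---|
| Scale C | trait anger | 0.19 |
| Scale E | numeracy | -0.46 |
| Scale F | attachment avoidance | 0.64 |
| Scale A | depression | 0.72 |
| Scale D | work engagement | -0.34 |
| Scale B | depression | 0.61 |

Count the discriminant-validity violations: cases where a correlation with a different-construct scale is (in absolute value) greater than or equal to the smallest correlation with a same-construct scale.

1

Convergent (same construct = depression): Scale A, Scale B.
Smallest convergent = 0.61. Discriminant |r|: 0.19, 0.46, 0.64, 0.34; count ≥ 0.61 → 1.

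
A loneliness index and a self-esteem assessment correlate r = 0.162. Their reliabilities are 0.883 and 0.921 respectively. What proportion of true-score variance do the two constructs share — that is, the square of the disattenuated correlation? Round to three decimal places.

0.032

Disattenuated r = 0.162 / √(0.883 × 0.921) = 0.162 / 0.9018 = 0.1796.
Shared true-score variance = 0.1796² = 0.0323 ≈ 0.032.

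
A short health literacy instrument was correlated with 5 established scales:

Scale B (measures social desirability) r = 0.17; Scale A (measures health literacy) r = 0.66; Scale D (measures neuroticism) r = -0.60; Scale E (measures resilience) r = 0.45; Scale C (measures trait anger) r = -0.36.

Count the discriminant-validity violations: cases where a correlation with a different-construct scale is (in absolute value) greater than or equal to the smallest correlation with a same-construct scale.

Convergent (same construct = health literacy): Scale A.
Smallest convergent = 0.66. Discriminant |r|: 0.17, 0.60, 0.45, 0.36; count ≥ 0.66 → 0.

0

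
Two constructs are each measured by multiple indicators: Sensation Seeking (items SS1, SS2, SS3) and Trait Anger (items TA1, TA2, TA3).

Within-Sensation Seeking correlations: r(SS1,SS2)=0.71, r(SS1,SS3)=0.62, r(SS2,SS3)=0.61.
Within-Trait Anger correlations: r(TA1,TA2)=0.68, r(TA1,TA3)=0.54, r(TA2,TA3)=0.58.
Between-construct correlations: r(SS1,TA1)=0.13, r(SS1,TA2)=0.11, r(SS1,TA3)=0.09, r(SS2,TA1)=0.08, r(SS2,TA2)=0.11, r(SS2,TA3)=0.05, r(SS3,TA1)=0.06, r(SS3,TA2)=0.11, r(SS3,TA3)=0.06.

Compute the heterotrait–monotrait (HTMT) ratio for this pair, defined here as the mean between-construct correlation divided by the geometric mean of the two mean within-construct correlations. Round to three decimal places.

0.143

Mean between = 0.80/9 = 0.0889.
Mean within-SS = 1.94/3 = 0.6467; mean within-TA = 1.80/3 = 0.6000.
Geometric mean = √(0.6467 × 0.6000) = 0.6229.
HTMT = 0.0889 / 0.6229 = 0.143.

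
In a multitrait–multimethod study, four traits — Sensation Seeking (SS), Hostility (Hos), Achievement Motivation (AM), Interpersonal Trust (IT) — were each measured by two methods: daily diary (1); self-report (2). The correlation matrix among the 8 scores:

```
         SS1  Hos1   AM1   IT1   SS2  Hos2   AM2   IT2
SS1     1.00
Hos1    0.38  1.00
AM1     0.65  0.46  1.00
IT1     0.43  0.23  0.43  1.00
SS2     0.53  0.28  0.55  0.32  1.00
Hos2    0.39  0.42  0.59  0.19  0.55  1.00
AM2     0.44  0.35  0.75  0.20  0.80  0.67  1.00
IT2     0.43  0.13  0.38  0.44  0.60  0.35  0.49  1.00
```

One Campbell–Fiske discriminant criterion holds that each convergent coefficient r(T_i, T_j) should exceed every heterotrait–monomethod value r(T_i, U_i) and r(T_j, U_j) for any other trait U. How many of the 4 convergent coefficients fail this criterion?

Each convergent coefficient versus the relevant comparison correlations:
SS (methods 1·2): 0.53 vs {0.38, 0.55, 0.65, 0.80, 0.43, 0.60} → fail.
Hos (methods 1·2): 0.42 vs {0.38, 0.55, 0.46, 0.67, 0.23, 0.35} → fail.
AM (methods 1·2): 0.75 vs {0.65, 0.80, 0.46, 0.67, 0.43, 0.49} → fail.
IT (methods 1·2): 0.44 vs {0.43, 0.60, 0.23, 0.35, 0.43, 0.49} → fail.
4 of 4 fail.

4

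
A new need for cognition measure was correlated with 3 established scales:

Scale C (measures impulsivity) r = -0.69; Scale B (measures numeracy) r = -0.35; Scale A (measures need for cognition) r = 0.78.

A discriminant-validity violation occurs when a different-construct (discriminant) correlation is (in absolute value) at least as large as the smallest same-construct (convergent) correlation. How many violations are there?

0

Convergent (same construct = need for cognition): Scale A.
Smallest convergent = 0.78. Discriminant |r|: 0.69, 0.35; count ≥ 0.78 → 0.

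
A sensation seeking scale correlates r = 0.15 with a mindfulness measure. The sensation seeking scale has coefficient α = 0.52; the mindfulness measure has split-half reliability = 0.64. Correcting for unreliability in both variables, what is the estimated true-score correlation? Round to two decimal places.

0.26

r_true = r_obs / √(r_xx · r_yy) = 0.15 / √(0.52 × 0.64) = 0.15 / √0.3328 = 0.15 / 0.5769 ≈ 0.26.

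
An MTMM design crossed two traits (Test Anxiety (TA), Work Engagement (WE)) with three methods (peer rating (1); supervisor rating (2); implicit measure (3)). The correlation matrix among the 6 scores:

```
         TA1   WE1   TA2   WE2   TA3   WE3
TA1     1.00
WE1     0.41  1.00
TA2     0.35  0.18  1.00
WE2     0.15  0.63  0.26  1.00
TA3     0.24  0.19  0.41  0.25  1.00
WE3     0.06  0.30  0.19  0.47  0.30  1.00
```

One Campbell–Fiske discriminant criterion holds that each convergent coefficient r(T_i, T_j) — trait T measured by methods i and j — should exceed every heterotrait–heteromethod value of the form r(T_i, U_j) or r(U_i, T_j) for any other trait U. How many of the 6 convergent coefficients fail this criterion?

Convergent coefficients and their comparison sets:
TA (methods 1·2): 0.35 vs {0.15, 0.18} → pass.
TA (methods 1·3): 0.24 vs {0.06, 0.19} → pass.
TA (methods 2·3): 0.41 vs {0.19, 0.25} → pass.
WE (methods 1·2): 0.63 vs {0.18, 0.15} → pass.
WE (methods 1·3): 0.30 vs {0.19, 0.06} → pass.
WE (methods 2·3): 0.47 vs {0.25, 0.19} → pass.
0 of 6 fail.

0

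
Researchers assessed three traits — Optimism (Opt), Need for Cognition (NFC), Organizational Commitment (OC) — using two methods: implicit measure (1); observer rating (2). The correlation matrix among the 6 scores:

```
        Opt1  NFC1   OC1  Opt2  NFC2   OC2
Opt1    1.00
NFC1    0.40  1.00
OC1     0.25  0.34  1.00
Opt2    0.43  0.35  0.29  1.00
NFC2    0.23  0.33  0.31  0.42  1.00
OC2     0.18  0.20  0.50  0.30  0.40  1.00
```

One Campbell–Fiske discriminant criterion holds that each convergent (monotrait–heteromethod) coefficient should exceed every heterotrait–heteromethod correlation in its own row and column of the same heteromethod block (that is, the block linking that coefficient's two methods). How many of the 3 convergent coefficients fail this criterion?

1

Each convergent coefficient versus the relevant comparison correlations:
Opt (methods 1·2): 0.43 vs {0.23, 0.35, 0.18, 0.29} → pass.
NFC (methods 1·2): 0.33 vs {0.35, 0.23, 0.20, 0.31} → fail.
OC (methods 1·2): 0.50 vs {0.29, 0.18, 0.31, 0.20} → pass.
1 of 3 fail.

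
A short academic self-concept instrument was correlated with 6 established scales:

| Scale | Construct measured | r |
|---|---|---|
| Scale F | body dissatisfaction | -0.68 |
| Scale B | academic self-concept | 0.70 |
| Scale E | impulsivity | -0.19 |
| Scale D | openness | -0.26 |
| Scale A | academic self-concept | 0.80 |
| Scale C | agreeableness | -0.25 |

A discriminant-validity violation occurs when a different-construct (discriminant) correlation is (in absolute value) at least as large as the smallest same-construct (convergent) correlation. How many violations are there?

Convergent (same construct = academic self-concept): Scale B, Scale A.
Smallest convergent = 0.70. Discriminant |r|: 0.68, 0.19, 0.26, 0.25; count ≥ 0.70 → 0.

0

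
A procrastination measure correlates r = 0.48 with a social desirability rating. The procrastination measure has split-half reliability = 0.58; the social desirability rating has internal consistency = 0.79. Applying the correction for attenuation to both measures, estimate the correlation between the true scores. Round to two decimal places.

0.71

r_true = r_obs / √(r_xx · r_yy) = 0.48 / √(0.58 × 0.79) = 0.48 / √0.4582 = 0.48 / 0.6769 ≈ 0.71.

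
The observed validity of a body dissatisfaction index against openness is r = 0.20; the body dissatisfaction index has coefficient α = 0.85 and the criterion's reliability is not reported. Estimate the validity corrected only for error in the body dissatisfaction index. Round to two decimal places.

0.22

Single correction: r_c = r_obs / √r_xx = 0.20 / √0.85 = 0.20 / 0.9220 ≈ 0.22.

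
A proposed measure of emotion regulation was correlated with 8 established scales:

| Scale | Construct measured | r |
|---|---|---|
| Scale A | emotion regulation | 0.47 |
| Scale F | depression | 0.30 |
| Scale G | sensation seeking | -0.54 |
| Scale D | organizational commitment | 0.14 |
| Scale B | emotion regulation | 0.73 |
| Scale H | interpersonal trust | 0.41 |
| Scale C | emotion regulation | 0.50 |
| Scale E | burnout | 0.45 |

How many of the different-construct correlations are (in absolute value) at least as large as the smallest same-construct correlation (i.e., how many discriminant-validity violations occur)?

Convergent (same construct = emotion regulation): Scale A, Scale B, Scale C.
Smallest convergent = 0.47. Discriminant |r|: 0.30, 0.54, 0.14, 0.41, 0.45; count ≥ 0.47 → 1.

1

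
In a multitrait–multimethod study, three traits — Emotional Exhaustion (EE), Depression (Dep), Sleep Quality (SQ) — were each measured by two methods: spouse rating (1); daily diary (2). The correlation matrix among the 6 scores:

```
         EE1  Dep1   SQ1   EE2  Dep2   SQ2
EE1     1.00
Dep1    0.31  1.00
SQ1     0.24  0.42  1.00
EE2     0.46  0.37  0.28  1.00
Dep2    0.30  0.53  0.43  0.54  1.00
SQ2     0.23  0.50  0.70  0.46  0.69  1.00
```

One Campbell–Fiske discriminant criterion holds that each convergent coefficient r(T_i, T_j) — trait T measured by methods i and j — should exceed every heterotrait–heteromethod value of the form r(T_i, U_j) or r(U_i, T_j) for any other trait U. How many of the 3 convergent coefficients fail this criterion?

0

Checking each validity diagonal entry against its comparison values:
EE (methods 1·2): 0.46 vs {0.30, 0.37, 0.23, 0.28} → pass.
Dep (methods 1·2): 0.53 vs {0.37, 0.30, 0.50, 0.43} → pass.
SQ (methods 1·2): 0.70 vs {0.28, 0.23, 0.43, 0.50} → pass.
0 of 3 fail.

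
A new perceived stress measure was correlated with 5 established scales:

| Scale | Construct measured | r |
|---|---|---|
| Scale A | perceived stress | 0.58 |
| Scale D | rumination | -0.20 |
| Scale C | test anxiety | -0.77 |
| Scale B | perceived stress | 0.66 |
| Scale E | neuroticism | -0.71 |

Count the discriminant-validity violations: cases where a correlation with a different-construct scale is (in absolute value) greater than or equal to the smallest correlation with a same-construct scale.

2

Convergent (same construct = perceived stress): Scale A, Scale B.
Smallest convergent = 0.58. Discriminant |r|: 0.20, 0.77, 0.71; count ≥ 0.58 → 2.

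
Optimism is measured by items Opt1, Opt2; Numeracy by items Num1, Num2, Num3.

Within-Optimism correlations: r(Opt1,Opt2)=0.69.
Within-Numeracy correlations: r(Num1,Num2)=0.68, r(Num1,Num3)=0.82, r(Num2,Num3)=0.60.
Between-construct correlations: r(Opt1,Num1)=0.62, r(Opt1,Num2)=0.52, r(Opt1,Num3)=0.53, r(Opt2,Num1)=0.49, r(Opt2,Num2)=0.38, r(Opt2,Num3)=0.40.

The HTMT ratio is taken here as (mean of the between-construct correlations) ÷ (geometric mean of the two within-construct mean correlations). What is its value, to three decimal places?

Between-construct mean = 2.94/6 = 0.4900.
Mean within-Opt = 0.69/1 = 0.6900; mean within-Num = 2.10/3 = 0.7000.
Geometric mean = √(0.6900 × 0.7000) = 0.6950.
HTMT = 0.4900 / 0.6950 = 0.705.

0.705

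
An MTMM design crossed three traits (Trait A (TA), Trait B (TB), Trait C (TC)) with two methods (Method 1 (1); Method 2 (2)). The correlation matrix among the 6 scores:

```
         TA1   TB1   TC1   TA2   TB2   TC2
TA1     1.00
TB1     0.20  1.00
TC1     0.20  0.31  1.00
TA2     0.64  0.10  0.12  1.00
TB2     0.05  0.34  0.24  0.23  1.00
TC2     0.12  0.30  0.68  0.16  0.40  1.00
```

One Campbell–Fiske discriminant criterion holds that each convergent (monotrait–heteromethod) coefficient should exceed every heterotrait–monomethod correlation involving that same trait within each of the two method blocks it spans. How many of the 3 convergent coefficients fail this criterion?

Each convergent coefficient versus the relevant comparison correlations:
TA (methods 1·2): 0.64 vs {0.20, 0.23, 0.20, 0.16} → pass.
TB (methods 1·2): 0.34 vs {0.20, 0.23, 0.31, 0.40} → fail.
TC (methods 1·2): 0.68 vs {0.20, 0.16, 0.31, 0.40} → pass.
1 of 3 fail.

1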